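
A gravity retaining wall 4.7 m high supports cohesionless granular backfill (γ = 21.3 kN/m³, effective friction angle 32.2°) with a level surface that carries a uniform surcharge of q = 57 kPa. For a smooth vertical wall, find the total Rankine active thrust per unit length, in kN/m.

K_a = tan²(45° − φ/2) = 0.3047.
Soil triangle: ½ K_a γ H² = 0.5×0.3047×21.3×4.7² = 71.69 kN/m.
Surcharge rectangle: K_a q H = 0.3047×57×4.7 = 81.64 kN/m.
Total = 71.69 + 81.64 = 153.3 kN/m.

153 kN/m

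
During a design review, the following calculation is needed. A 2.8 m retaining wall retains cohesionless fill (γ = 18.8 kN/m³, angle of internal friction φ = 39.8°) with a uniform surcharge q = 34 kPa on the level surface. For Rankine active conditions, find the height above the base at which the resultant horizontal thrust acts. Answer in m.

K_a = 0.2194.
Triangular part P₁ = ½K_aγH² = 16.17 at H/3 = 0.9333 m; rectangular part P₂ = K_a q H = 20.89 at H/2 = 1.400 m.
ȳ = (P₁·0.9333 + P₂·1.400)/(P₁+P₂) = 1.196 m.

1.20 m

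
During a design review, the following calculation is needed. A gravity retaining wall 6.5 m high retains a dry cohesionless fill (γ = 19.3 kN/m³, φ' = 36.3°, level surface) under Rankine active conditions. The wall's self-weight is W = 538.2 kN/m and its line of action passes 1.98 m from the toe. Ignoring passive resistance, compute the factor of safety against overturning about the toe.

K_a = tan²(45° − 36.3°/2) = 0.2563.
P_a = ½K_aγH² = 0.5×0.2563×19.3×6.5² = 104.5 kN/m, acting at H/3 = 2.167 m above the base.
Overturning moment M_o = P_a × H/3 = 104.5 × 2.167 = 226.4.
Resisting moment M_r = W × 1.98 = 538.2 × 1.98 = 1066.
FS_overturning = M_r/M_o = 1066/226.4 = 4.707.

4.71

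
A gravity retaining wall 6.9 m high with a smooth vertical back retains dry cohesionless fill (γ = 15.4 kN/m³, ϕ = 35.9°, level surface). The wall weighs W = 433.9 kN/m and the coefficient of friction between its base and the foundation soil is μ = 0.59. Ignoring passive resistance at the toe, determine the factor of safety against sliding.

K_a = tan²(45° − 35.9°/2) = 0.2607.
P_a = ½K_aγH² = 0.5×0.2607×15.4×6.9² = 95.59 kN/m, acting at H/3 = 2.300 m above the base.
FS_sliding = μW / P_a = 0.59×433.9 / 95.59 = 2.678.

2.68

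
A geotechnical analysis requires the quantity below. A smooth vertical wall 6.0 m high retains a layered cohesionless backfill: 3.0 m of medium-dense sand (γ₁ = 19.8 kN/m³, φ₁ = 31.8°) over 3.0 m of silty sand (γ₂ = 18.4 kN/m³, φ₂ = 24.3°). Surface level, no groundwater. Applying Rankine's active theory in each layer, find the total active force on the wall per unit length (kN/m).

136 kN/m

K_a1 = tan²(45°−31.8°/2) = 0.3098; K_a2 = tan²(45°−24.3°/2) = 0.4169.
Layer 1: σ at base = K_a1 γ₁ h₁ = 18.40 kPa; P₁ = ½×18.40×3.0 = 27.60.
Layer 2: σ_v at top = γ₁h₁ = 59.40; σ_h top = K_a2×59.40 = 24.76; σ_h base = K_a2×(59.40+18.4×3.0) = 47.78.
P₂ = ½(24.76+47.78)×3.0 = 108.8. Total P_a = 27.60+108.8 = 136.4 kN/m.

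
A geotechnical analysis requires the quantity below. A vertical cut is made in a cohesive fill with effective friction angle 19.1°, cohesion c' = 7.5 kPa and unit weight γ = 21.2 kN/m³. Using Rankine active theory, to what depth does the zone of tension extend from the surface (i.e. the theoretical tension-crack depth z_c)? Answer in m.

K_a = tan²(45° − 19.1°/2) = 0.5069; √K_a = 0.7120.
The active pressure is zero where K_a γ z = 2c√K_a, so z_c = 2c/(γ√K_a) = 2×7.5/(21.2×0.7120) = 0.9938 m.

0.994 m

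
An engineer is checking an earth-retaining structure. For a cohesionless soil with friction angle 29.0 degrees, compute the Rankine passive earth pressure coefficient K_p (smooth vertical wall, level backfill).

2.88

K_p = (1 + sin φ)/(1 − sin φ) = tan²(45° + 29.0°/2) = 2.882.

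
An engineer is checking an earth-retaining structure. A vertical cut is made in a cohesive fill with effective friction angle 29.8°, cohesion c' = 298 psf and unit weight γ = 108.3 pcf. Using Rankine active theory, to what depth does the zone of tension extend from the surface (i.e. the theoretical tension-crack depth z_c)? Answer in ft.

9.49 ft

K_a = tan²(45° − 29.8°/2) = 0.3360; √K_a = 0.5797.
The active pressure is zero where K_a γ z = 2c√K_a, so z_c = 2c/(γ√K_a) = 2×298/(108.3×0.5797) = 9.494 ft.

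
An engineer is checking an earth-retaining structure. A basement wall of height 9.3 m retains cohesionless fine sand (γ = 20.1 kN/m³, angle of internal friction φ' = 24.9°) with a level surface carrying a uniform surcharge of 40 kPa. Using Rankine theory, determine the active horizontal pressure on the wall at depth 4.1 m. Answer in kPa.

K_a = (1 − sin φ)/(1 + sin φ) = 0.4074.
σ_v = γz + q = 20.1 × 4.1 + 40 = 122.4 kPa.
σ_h = K_a σ_v = 0.4074 × 122.4 = 49.87 kPa.

49.9 kPa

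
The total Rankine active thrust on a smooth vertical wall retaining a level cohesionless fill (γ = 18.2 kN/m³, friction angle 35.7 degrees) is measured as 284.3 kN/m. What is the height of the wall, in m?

10.9 m

K_a = 0.2630. P_a = ½ K_a γ H² ⇒ H = √(2P_a/(K_a γ)).
H = √(2×284.3/(0.2630×18.2)) = 10.90 m.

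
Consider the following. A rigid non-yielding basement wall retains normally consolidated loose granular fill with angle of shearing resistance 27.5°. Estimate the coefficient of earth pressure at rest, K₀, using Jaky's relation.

0.538

K₀ = 1 − sin φ' = 1 − sin 27.5° = 0.5383.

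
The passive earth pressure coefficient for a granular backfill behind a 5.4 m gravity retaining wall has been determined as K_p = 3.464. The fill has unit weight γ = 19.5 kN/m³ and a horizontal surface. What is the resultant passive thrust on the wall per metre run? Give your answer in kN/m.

985 kN/m

P = ½ K_p γ H² = 0.5 × 3.464 × 19.5 × 5.4² = 984.8 kN/m.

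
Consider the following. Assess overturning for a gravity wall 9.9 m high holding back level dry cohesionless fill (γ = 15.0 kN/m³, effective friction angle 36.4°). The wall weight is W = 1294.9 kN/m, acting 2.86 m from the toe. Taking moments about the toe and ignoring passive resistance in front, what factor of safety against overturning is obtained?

K_a = tan²(45° − 36.4°/2) = 0.2552.
P_a = ½K_aγH² = 0.5×0.2552×15.0×9.9² = 187.6 kN/m, acting at H/3 = 3.300 m above the base.
Overturning moment M_o = P_a × H/3 = 187.6 × 3.300 = 619.0.
Resisting moment M_r = W × 2.86 = 1294.9 × 2.86 = 3703.
FS_overturning = M_r/M_o = 3703/619.0 = 5.983.

5.98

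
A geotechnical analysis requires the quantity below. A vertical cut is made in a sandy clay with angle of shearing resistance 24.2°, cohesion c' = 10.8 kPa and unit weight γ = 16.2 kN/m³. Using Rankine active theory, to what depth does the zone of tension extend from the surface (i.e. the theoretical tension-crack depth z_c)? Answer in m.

K_a = tan²(45° − 24.2°/2) = 0.4185; √K_a = 0.6469.
The active pressure is zero where K_a γ z = 2c√K_a, so z_c = 2c/(γ√K_a) = 2×10.8/(16.2×0.6469) = 2.061 m.

2.06 m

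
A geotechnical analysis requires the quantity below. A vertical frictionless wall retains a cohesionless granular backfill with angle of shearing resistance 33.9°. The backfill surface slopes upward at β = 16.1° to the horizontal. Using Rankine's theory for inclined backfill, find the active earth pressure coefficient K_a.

K_a = cos β · (cos β − √(cos²β − cos²φ)) / (cos β + √(cos²β − cos²φ)).
cos β = 0.9608, cos φ = 0.8300, √(cos²β − cos²φ) = 0.4839.
K_a = 0.9608 × (0.9608 − 0.4839)/(0.9608 + 0.4839) = 0.3171.

0.317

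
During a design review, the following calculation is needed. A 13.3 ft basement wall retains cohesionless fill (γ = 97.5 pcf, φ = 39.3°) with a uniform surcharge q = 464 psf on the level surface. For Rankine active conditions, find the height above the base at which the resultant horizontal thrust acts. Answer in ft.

5.36 ft

K_a = 0.2245.
Triangular part P₁ = ½K_aγH² = 1936 at H/3 = 4.433 ft; rectangular part P₂ = K_a q H = 1385 at H/2 = 6.650 ft.
ȳ = (P₁·4.433 + P₂·6.650)/(P₁+P₂) = 5.358 ft.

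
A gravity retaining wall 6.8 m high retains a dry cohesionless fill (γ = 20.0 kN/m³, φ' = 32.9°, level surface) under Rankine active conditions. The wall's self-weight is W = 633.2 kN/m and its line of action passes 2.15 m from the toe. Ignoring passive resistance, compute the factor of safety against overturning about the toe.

K_a = tan²(45° − 32.9°/2) = 0.2960.
P_a = ½K_aγH² = 0.5×0.2960×20.0×6.8² = 136.9 kN/m, acting at H/3 = 2.267 m above the base.
Overturning moment M_o = P_a × H/3 = 136.9 × 2.267 = 310.3.
Resisting moment M_r = W × 2.15 = 633.2 × 2.15 = 1361.
FS_overturning = M_r/M_o = 1361/310.3 = 4.388.

4.39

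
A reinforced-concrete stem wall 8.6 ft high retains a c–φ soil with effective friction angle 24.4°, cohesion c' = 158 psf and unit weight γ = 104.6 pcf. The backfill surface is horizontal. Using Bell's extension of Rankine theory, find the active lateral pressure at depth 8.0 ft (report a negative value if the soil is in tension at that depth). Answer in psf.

K_a = (1 − sin φ)/(1 + sin φ) = 0.4153.
σ_a = K_a γ z − 2c√K_a = 0.4153×104.6×8.0 − 2×158×0.6445 = 143.9 psf.

144 psf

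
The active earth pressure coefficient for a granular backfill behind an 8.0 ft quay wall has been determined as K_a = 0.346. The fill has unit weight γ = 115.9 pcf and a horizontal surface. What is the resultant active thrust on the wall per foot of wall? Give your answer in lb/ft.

1280 lb/ft

P = ½ K_a γ H² = 0.5 × 0.346 × 115.9 × 8.0² = 1283 lb/ft.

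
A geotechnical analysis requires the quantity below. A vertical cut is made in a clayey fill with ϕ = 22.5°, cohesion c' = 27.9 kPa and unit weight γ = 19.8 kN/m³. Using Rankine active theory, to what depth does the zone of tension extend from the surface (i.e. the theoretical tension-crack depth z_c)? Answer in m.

4.22 m

K_a = tan²(45° − 22.5°/2) = 0.4465; √K_a = 0.6682.
The active pressure is zero where K_a γ z = 2c√K_a, so z_c = 2c/(γ√K_a) = 2×27.9/(19.8×0.6682) = 4.218 m.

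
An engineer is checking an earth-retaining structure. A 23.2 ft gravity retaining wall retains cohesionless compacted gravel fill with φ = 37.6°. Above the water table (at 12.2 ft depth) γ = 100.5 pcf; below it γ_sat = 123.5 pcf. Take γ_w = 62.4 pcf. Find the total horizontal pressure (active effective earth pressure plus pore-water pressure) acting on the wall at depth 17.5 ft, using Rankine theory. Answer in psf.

706 psf

K_a = (1 − sin φ)/(1 + sin φ) = 0.2421.
γ' = 123.5 − 62.4 = 61.10 pcf.
Effective vertical stress at 17.5 ft: σ'_v = 100.5×12.2 + 61.10×5.30 = 1550 psf.
σ'_h = K_a σ'_v = 0.2421 × 1550 = 375.3 psf; u = γ_w × 5.30 = 330.7 psf.
Total σ_h = 375.3 + 330.7 = 706.0 psf.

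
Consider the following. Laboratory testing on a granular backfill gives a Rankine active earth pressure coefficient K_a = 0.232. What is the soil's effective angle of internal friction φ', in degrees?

K_a = tan²(45° − φ/2) ⇒ 45° − φ/2 = arctan(√0.232) = 25.72°.
φ = 2(45° − 25.72°) = 38.56°.

38.6°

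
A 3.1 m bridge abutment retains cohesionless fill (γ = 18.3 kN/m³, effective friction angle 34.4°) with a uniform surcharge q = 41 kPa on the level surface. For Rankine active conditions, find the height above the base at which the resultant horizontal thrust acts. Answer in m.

K_a = 0.2780.
Triangular part P₁ = ½K_aγH² = 24.44 at H/3 = 1.033 m; rectangular part P₂ = K_a q H = 35.33 at H/2 = 1.550 m.
ȳ = (P₁·1.033 + P₂·1.550)/(P₁+P₂) = 1.339 m.

1.34 m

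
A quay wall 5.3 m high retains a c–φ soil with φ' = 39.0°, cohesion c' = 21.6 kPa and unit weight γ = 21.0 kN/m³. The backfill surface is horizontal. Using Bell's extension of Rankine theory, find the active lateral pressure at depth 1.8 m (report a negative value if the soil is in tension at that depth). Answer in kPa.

-12.0 kPa

K_a = (1 − sin φ)/(1 + sin φ) = 0.2275.
σ_a = K_a γ z − 2c√K_a = 0.2275×21.0×1.8 − 2×21.6×0.4770 = -12.01 kPa.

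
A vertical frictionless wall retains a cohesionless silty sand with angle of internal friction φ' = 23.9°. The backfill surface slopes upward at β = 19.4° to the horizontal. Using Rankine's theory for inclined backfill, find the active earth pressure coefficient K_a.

0.571

K_a = cos β · (cos β − √(cos²β − cos²φ)) / (cos β + √(cos²β − cos²φ)).
cos β = 0.9432, cos φ = 0.9143, √(cos²β − cos²φ) = 0.2320.
K_a = 0.9432 × (0.9432 − 0.2320)/(0.9432 + 0.2320) = 0.5709.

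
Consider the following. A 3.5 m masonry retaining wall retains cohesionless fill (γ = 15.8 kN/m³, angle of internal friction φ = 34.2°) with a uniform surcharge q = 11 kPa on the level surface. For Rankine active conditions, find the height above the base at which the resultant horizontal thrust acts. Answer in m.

K_a = 0.2803.
Triangular part P₁ = ½K_aγH² = 27.13 at H/3 = 1.167 m; rectangular part P₂ = K_a q H = 10.79 at H/2 = 1.750 m.
ȳ = (P₁·1.167 + P₂·1.750)/(P₁+P₂) = 1.333 m.

1.33 m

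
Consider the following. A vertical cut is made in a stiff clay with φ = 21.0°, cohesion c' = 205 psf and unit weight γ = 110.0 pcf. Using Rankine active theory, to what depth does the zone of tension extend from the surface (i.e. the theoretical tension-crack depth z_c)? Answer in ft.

5.42 ft

K_a = tan²(45° − 21.0°/2) = 0.4724; √K_a = 0.6873.
The active pressure is zero where K_a γ z = 2c√K_a, so z_c = 2c/(γ√K_a) = 2×205/(110.0×0.6873) = 5.423 ft.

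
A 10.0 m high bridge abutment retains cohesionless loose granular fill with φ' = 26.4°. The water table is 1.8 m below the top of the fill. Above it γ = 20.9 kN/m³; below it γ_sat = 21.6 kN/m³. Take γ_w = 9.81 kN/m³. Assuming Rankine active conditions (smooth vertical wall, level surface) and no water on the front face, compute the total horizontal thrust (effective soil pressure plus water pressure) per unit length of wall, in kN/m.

614 kN/m

K_a = tan²(45° − φ/2) = 0.3844.
γ' = 21.6 − 9.81 = 11.79 kN/m³. Depth below WT = 8.2 m.
σ'_h at WT = K_a γ d_w = 14.46 kPa; at base = 14.46 + K_a γ' × 8.2 = 51.63 kPa.
P₁ (0–1.8 m) = ½×14.46×1.8 = 13.02. P₂ (1.8–10.0 m) = ½(14.46+51.63)×8.2 = 271.0.
P_w = ½ γ_w h₂² = 0.5×9.81×8.2² = 329.8. Total = 13.02+271.0+329.8 = 613.8 kN/m.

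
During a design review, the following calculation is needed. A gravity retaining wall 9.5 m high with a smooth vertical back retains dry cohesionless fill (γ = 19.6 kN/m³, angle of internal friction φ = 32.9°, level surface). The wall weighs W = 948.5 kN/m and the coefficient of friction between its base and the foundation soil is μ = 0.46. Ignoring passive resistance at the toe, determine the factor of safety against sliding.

K_a = tan²(45° − 32.9°/2) = 0.2960.
P_a = ½K_aγH² = 0.5×0.2960×19.6×9.5² = 261.8 kN/m, acting at H/3 = 3.167 m above the base.
FS_sliding = μW / P_a = 0.46×948.5 / 261.8 = 1.666.

1.67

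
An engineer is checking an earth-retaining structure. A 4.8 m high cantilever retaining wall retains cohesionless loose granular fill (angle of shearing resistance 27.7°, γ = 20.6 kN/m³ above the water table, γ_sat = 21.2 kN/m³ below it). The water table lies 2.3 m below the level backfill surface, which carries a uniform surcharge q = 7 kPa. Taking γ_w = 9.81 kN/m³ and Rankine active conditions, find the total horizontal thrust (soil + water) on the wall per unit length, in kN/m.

K_a = tan²(45° − φ/2) = 0.3653.
γ' = 21.2 − 9.81 = 11.39 kN/m³. h₂ = H − d_w = 2.5 m.
σ'_h: at surface K_a·q = 2.557; at WT K_a(q+γd_w) = 19.87; at base K_a(q+γd_w+γ'h₂) = 30.27 kPa.
P₁ = ½(2.557+19.87)×2.3 = 25.79; P₂ = ½(19.87+30.27)×2.5 = 62.67; P_w = ½γ_w h₂² = 30.66.
Total = 25.79+62.67+30.66 = 119.1 kN/m.

119 kN/m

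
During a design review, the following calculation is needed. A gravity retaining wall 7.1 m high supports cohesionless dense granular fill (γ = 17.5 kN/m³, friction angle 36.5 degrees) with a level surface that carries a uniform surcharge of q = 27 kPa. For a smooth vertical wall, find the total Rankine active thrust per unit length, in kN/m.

161 kN/m

K_a = tan²(45° − φ/2) = 0.2541.
Soil triangle: ½ K_a γ H² = 0.5×0.2541×17.5×7.1² = 112.1 kN/m.
Surcharge rectangle: K_a q H = 0.2541×27×7.1 = 48.70 kN/m.
Total = 112.1 + 48.70 = 160.8 kN/m.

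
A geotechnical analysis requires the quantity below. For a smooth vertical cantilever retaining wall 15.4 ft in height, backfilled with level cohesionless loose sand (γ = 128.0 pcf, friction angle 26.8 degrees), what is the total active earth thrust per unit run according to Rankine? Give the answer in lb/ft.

5740 lb/ft

K_a = tan²(45° − φ/2) = 0.3785.
P_a = ½ K_a γ H² = 0.5 × 0.3785 × 128.0 × 15.4² = 5745 lb/ft.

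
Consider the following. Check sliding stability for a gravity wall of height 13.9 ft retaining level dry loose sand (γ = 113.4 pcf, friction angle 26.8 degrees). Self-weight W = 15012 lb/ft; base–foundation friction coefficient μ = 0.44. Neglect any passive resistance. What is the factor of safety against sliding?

K_a = tan²(45° − 26.8°/2) = 0.3785.
P_a = ½K_aγH² = 0.5×0.3785×113.4×13.9² = 4146 lb/ft, acting at H/3 = 4.633 ft above the base.
FS_sliding = μW / P_a = 0.44×15012 / 4146 = 1.593.

1.59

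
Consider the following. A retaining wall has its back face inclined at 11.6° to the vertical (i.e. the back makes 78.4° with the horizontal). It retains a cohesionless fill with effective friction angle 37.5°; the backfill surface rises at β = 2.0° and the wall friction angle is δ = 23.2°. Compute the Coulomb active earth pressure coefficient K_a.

K_a = sin²(α+φ) / [sin²α · sin(α−δ) · (1 + √{sin(φ+δ)sin(φ−β) / (sin(α−δ)sin(α+β))})²].
With α = 78.4°, φ = 37.5°, δ = 23.2°, β = 2.0°: K_a = 0.3202.

0.320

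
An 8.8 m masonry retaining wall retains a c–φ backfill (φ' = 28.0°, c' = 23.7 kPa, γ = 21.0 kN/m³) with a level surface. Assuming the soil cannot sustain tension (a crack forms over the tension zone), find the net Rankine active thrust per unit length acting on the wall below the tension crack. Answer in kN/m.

96.4 kN/m

K_a = 0.3610; √K_a = 0.6009.
Tension-crack depth z_c = 2c/(γ√K_a) = 2×23.7/(21.0×0.6009) = 3.757 m.
σ_a at base = K_a γ H − 2c√K_a = 0.3610×21.0×8.8 − 2×23.7×0.6009 = 38.24 kPa.
P_a = ½ × 38.24 × (H − z_c) = 0.5×38.24×5.043 = 96.43 kN/m.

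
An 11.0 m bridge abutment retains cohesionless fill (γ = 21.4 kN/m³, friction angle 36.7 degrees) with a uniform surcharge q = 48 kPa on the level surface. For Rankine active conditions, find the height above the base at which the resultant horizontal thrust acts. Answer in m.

K_a = 0.2519.
Triangular part P₁ = ½K_aγH² = 326.1 at H/3 = 3.667 m; rectangular part P₂ = K_a q H = 133.0 at H/2 = 5.500 m.
ȳ = (P₁·3.667 + P₂·5.500)/(P₁+P₂) = 4.198 m.

4.20 m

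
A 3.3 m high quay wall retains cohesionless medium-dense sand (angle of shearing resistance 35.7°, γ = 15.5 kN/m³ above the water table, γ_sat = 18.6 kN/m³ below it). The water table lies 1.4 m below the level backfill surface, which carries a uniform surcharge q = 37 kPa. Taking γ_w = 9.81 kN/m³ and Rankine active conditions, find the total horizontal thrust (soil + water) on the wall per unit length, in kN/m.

68.8 kN/m

K_a = tan²(45° − φ/2) = 0.2630.
γ' = 18.6 − 9.81 = 8.790 kN/m³. h₂ = H − d_w = 1.9 m.
σ'_h: at surface K_a·q = 9.731; at WT K_a(q+γd_w) = 15.44; at base K_a(q+γd_w+γ'h₂) = 19.83 kPa.
P₁ = ½(9.731+15.44)×1.4 = 17.62; P₂ = ½(15.44+19.83)×1.9 = 33.50; P_w = ½γ_w h₂² = 17.71.
Total = 17.62+33.50+17.71 = 68.83 kN/m.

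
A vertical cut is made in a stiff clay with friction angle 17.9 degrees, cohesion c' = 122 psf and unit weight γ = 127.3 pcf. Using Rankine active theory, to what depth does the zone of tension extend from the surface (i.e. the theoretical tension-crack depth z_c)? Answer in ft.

2.63 ft

K_a = tan²(45° − 17.9°/2) = 0.5298; √K_a = 0.7279.
The active pressure is zero where K_a γ z = 2c√K_a, so z_c = 2c/(γ√K_a) = 2×122/(127.3×0.7279) = 2.633 ft.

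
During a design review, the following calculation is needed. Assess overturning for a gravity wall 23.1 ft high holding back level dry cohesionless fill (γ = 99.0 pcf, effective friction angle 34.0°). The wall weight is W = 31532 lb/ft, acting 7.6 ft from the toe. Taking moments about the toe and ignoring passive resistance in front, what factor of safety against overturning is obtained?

4.17

K_a = tan²(45° − 34.0°/2) = 0.2827.
P_a = ½K_aγH² = 0.5×0.2827×99.0×23.1² = 7468 lb/ft, acting at H/3 = 7.700 ft above the base.
Overturning moment M_o = P_a × H/3 = 7468 × 7.700 = 57500.
Resisting moment M_r = W × 7.6 = 31532 × 7.6 = 239600.
FS_overturning = M_r/M_o = 239600/57500 = 4.168.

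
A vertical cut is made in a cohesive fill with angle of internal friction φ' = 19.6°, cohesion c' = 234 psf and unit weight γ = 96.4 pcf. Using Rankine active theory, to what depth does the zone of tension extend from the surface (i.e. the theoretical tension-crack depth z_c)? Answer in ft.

K_a = tan²(45° − 19.6°/2) = 0.4976; √K_a = 0.7054.
The active pressure is zero where K_a γ z = 2c√K_a, so z_c = 2c/(γ√K_a) = 2×234/(96.4×0.7054) = 6.882 ft.

6.88 ft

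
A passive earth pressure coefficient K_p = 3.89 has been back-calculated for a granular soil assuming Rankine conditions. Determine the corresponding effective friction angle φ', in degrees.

K_p = (1+sin φ)/(1−sin φ) ⇒ sin φ = (K_p − 1)/(K_p + 1) = 0.5910.
φ = arcsin(0.5910) = 36.23°.

36.2°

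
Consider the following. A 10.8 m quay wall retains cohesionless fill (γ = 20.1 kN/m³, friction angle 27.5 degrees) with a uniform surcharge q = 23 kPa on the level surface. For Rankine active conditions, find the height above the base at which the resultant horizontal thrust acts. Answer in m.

3.91 m

K_a = 0.3682.
Triangular part P₁ = ½K_aγH² = 431.6 at H/3 = 3.600 m; rectangular part P₂ = K_a q H = 91.47 at H/2 = 5.400 m.
ȳ = (P₁·3.600 + P₂·5.400)/(P₁+P₂) = 3.915 m.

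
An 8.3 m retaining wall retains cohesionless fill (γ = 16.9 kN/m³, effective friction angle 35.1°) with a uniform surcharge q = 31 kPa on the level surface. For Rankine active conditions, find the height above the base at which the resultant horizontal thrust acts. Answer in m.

3.19 m

K_a = 0.2698.
Triangular part P₁ = ½K_aγH² = 157.1 at H/3 = 2.767 m; rectangular part P₂ = K_a q H = 69.43 at H/2 = 4.150 m.
ȳ = (P₁·2.767 + P₂·4.150)/(P₁+P₂) = 3.191 m.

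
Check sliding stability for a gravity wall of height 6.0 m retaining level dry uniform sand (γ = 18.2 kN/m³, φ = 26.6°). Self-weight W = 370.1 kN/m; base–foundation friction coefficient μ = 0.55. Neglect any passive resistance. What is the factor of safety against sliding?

1.63

K_a = tan²(45° − 26.6°/2) = 0.3814.
P_a = ½K_aγH² = 0.5×0.3814×18.2×6.0² = 125.0 kN/m, acting at H/3 = 2.000 m above the base.
FS_sliding = μW / P_a = 0.55×370.1 / 125.0 = 1.629.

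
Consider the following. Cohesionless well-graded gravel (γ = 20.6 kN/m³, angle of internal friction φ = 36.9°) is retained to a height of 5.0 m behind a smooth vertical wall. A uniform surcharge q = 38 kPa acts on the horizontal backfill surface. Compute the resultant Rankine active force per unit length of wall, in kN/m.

K_a = tan²(45° − φ/2) = 0.2497.
Soil triangle: ½ K_a γ H² = 0.5×0.2497×20.6×5.0² = 64.29 kN/m.
Surcharge rectangle: K_a q H = 0.2497×38×5.0 = 47.44 kN/m.
Total = 64.29 + 47.44 = 111.7 kN/m.

112 kN/m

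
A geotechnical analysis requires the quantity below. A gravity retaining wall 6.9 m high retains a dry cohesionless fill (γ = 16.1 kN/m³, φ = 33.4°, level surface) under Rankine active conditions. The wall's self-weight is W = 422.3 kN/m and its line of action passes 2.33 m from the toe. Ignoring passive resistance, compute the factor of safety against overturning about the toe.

3.85

K_a = tan²(45° − 33.4°/2) = 0.2899.
P_a = ½K_aγH² = 0.5×0.2899×16.1×6.9² = 111.1 kN/m, acting at H/3 = 2.300 m above the base.
Overturning moment M_o = P_a × H/3 = 111.1 × 2.300 = 255.6.
Resisting moment M_r = W × 2.33 = 422.3 × 2.33 = 984.0.
FS_overturning = M_r/M_o = 984.0/255.6 = 3.850.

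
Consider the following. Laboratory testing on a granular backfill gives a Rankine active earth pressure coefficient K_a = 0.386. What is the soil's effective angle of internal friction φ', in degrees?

26.3°

K_a = tan²(45° − φ/2) ⇒ 45° − φ/2 = arctan(√0.386) = 31.85°.
φ = 2(45° − 31.85°) = 26.30°.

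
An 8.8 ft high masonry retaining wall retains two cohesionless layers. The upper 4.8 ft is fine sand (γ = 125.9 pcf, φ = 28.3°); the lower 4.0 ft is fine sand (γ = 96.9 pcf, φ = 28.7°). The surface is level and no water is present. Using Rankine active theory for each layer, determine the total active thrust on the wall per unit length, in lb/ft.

1640 lb/ft

K_a1 = tan²(45°−28.3°/2) = 0.3568; K_a2 = tan²(45°−28.7°/2) = 0.3511.
Layer 1: σ at base = K_a1 γ₁ h₁ = 215.6 psf; P₁ = ½×215.6×4.8 = 517.4.
Layer 2: σ_v at top = γ₁h₁ = 604.3; σ_h top = K_a2×604.3 = 212.2; σ_h base = K_a2×(604.3+96.9×4.0) = 348.3.
P₂ = ½(212.2+348.3)×4.0 = 1121. Total P_a = 517.4+1121 = 1638 lb/ft.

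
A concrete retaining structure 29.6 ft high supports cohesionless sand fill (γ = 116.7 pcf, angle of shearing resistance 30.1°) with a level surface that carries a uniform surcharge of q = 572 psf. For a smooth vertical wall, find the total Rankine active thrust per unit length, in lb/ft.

K_a = tan²(45° − φ/2) = 0.3320.
Soil triangle: ½ K_a γ H² = 0.5×0.3320×116.7×29.6² = 16970 lb/ft.
Surcharge rectangle: K_a q H = 0.3320×572×29.6 = 5621 lb/ft.
Total = 16970 + 5621 = 22590 lb/ft.

22600 lb/ft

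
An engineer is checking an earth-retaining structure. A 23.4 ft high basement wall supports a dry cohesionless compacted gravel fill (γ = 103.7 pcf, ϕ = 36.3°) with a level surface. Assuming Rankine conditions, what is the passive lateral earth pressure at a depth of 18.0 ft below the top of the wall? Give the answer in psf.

K_p = (1 + sin φ)/(1 − sin φ) = 3.902.
σ_h = K_p γ z = 3.902 × 103.7 × 18.0 = 7284 psf.

7280 psf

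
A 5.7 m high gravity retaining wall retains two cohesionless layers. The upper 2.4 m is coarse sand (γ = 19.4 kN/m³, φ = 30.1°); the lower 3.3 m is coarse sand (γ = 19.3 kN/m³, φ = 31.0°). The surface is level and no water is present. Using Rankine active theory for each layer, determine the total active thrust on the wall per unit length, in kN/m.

K_a1 = tan²(45°−30.1°/2) = 0.3320; K_a2 = tan²(45°−31.0°/2) = 0.3201.
Layer 1: σ at base = K_a1 γ₁ h₁ = 15.46 kPa; P₁ = ½×15.46×2.4 = 18.55.
Layer 2: σ_v at top = γ₁h₁ = 46.56; σ_h top = K_a2×46.56 = 14.90; σ_h base = K_a2×(46.56+19.3×3.3) = 35.29.
P₂ = ½(14.90+35.29)×3.3 = 82.82. Total P_a = 18.55+82.82 = 101.4 kN/m.

101 kN/m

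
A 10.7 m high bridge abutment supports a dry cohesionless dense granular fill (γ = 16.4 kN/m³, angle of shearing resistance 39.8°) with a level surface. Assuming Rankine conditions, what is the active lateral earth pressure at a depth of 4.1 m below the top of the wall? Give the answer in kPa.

K_a = (1 − sin φ)/(1 + sin φ) = 0.2194.
σ_h = K_a γ z = 0.2194 × 16.4 × 4.1 = 14.75 kPa.

14.8 kPa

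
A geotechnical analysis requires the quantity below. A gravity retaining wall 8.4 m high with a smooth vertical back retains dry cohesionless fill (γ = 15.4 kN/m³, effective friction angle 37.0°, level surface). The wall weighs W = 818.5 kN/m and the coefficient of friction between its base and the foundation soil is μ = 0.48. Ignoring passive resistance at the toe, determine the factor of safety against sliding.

2.91

K_a = tan²(45° − 37.0°/2) = 0.2486.
P_a = ½K_aγH² = 0.5×0.2486×15.4×8.4² = 135.1 kN/m, acting at H/3 = 2.800 m above the base.
FS_sliding = μW / P_a = 0.48×818.5 / 135.1 = 2.909.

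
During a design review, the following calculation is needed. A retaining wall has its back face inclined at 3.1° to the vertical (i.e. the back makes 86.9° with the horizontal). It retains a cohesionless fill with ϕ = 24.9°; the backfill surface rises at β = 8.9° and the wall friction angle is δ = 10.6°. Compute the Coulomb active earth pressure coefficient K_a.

K_a = sin²(α+φ) / [sin²α · sin(α−δ) · (1 + √{sin(φ+δ)sin(φ−β) / (sin(α−δ)sin(α+β))})²].
With α = 86.9°, φ = 24.9°, δ = 10.6°, β = 8.9°: K_a = 0.4496.

0.450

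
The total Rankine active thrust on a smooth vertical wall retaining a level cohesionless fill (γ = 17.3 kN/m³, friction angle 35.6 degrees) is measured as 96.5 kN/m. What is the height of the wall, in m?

K_a = 0.2641. P_a = ½ K_a γ H² ⇒ H = √(2P_a/(K_a γ)).
H = √(2×96.5/(0.2641×17.3)) = 6.499 m.

6.50 m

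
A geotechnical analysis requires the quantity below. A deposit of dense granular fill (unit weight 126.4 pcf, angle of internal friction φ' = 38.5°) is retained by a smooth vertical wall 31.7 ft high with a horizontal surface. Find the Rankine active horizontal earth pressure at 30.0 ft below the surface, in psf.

K_a = (1 − sin φ)/(1 + sin φ) = 0.2327.
σ_h = K_a γ z = 0.2327 × 126.4 × 30.0 = 882.2 psf.

882 psf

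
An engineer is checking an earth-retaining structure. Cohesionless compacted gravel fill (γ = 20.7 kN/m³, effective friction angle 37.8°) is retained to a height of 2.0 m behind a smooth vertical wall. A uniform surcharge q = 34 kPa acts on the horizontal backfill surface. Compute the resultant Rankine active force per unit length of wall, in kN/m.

K_a = tan²(45° − φ/2) = 0.2400.
Soil triangle: ½ K_a γ H² = 0.5×0.2400×20.7×2.0² = 9.936 kN/m.
Surcharge rectangle: K_a q H = 0.2400×34×2.0 = 16.32 kN/m.
Total = 9.936 + 16.32 = 26.26 kN/m.

26.3 kN/m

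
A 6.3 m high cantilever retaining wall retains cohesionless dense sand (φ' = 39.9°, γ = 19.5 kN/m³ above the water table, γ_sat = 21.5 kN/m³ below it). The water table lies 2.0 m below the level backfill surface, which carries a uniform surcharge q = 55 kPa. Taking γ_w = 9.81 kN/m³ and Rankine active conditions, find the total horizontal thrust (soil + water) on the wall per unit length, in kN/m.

235 kN/m

K_a = tan²(45° − φ/2) = 0.2184.
γ' = 21.5 − 9.81 = 11.69 kN/m³. h₂ = H − d_w = 4.3 m.
σ'_h: at surface K_a·q = 12.01; at WT K_a(q+γd_w) = 20.53; at base K_a(q+γd_w+γ'h₂) = 31.51 kPa.
P₁ = ½(12.01+20.53)×2.0 = 32.55; P₂ = ½(20.53+31.51)×4.3 = 111.9; P_w = ½γ_w h₂² = 90.69.
Total = 32.55+111.9+90.69 = 235.1 kN/m.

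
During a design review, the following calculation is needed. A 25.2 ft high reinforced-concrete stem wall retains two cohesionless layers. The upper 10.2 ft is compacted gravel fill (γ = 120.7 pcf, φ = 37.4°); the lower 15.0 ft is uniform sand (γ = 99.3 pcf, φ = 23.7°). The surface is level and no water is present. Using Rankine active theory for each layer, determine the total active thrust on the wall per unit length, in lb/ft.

14200 lb/ft

K_a1 = tan²(45°−37.4°/2) = 0.2443; K_a2 = tan²(45°−23.7°/2) = 0.4266.
Layer 1: σ at base = K_a1 γ₁ h₁ = 300.7 psf; P₁ = ½×300.7×10.2 = 1534.
Layer 2: σ_v at top = γ₁h₁ = 1231; σ_h top = K_a2×1231 = 525.2; σ_h base = K_a2×(1231+99.3×15.0) = 1161.
P₂ = ½(525.2+1161)×15.0 = 12640. Total P_a = 1534+12640 = 14180 lb/ft.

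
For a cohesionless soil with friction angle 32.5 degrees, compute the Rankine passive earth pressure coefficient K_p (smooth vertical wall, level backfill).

3.32

K_p = (1 + sin φ)/(1 − sin φ) = tan²(45° + 32.5°/2) = 3.322.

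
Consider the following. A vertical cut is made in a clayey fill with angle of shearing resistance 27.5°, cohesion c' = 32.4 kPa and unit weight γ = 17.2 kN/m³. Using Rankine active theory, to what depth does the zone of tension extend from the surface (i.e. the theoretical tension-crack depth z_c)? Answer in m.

6.21 m

K_a = tan²(45° − 27.5°/2) = 0.3682; √K_a = 0.6068.
The active pressure is zero where K_a γ z = 2c√K_a, so z_c = 2c/(γ√K_a) = 2×32.4/(17.2×0.6068) = 6.209 m.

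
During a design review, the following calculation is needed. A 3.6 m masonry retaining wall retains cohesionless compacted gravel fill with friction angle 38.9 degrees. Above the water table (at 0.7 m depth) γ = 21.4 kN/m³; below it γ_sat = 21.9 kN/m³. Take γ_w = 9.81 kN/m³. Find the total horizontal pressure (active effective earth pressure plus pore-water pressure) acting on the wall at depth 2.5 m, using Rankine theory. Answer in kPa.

K_a = (1 − sin φ)/(1 + sin φ) = 0.2285.
γ' = 21.9 − 9.81 = 12.09 kN/m³.
Effective vertical stress at 2.5 m: σ'_v = 21.4×0.7 + 12.09×1.80 = 36.74 kPa.
σ'_h = K_a σ'_v = 0.2285 × 36.74 = 8.397 kPa; u = γ_w × 1.80 = 17.66 kPa.
Total σ_h = 8.397 + 17.66 = 26.05 kPa.

26.1 kPa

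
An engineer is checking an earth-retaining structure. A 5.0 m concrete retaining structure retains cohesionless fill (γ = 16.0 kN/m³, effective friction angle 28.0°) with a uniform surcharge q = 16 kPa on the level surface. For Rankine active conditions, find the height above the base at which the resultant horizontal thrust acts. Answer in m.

1.90 m

K_a = 0.3610.
Triangular part P₁ = ½K_aγH² = 72.21 at H/3 = 1.667 m; rectangular part P₂ = K_a q H = 28.88 at H/2 = 2.500 m.
ȳ = (P₁·1.667 + P₂·2.500)/(P₁+P₂) = 1.905 m.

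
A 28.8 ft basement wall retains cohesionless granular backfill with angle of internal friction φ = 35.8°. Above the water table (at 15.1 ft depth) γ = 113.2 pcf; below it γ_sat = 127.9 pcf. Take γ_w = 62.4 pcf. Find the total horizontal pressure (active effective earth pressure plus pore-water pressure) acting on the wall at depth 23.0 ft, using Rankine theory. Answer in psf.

K_a = (1 − sin φ)/(1 + sin φ) = 0.2619.
γ' = 127.9 − 62.4 = 65.50 pcf.
Effective vertical stress at 23.0 ft: σ'_v = 113.2×15.1 + 65.50×7.90 = 2227 psf.
σ'_h = K_a σ'_v = 0.2619 × 2227 = 583.1 psf; u = γ_w × 7.90 = 493.0 psf.
Total σ_h = 583.1 + 493.0 = 1076 psf.

1080 psf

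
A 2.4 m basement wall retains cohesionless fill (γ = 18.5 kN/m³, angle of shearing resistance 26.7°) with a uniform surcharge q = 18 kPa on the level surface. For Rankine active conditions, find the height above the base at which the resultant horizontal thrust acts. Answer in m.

K_a = 0.3800.
Triangular part P₁ = ½K_aγH² = 20.24 at H/3 = 0.8000 m; rectangular part P₂ = K_a q H = 16.41 at H/2 = 1.200 m.
ȳ = (P₁·0.8000 + P₂·1.200)/(P₁+P₂) = 0.9791 m.

0.979 m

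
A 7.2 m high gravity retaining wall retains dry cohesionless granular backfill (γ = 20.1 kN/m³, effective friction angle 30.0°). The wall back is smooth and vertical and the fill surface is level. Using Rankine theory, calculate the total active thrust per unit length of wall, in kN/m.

K_a = tan²(45° − φ/2) = 0.3333.
P_a = ½ K_a γ H² = 0.5 × 0.3333 × 20.1 × 7.2² = 173.7 kN/m.

174 kN/m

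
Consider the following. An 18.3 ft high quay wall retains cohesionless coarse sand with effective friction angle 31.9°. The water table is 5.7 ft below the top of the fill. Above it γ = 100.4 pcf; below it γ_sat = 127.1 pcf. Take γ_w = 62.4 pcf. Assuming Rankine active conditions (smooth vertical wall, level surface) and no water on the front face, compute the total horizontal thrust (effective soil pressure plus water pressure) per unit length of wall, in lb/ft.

9270 lb/ft

K_a = tan²(45° − φ/2) = 0.3085.
γ' = 127.1 − 62.4 = 64.70 pcf. Depth below WT = 12.6 ft.
σ'_h at WT = K_a γ d_w = 176.6 psf; at base = 176.6 + K_a γ' × 12.6 = 428.1 psf.
P₁ (0–5.7 ft) = ½×176.6×5.7 = 503.2. P₂ (5.7–18.3 ft) = ½(176.6+428.1)×12.6 = 3809.
P_w = ½ γ_w h₂² = 0.5×62.4×12.6² = 4953. Total = 503.2+3809+4953 = 9266 lb/ft.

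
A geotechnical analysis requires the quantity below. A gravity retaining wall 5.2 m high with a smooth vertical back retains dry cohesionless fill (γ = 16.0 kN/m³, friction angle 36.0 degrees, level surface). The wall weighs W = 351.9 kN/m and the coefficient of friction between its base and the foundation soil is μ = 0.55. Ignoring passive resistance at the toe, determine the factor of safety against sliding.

K_a = tan²(45° − 36.0°/2) = 0.2596.
P_a = ½K_aγH² = 0.5×0.2596×16.0×5.2² = 56.16 kN/m, acting at H/3 = 1.733 m above the base.
FS_sliding = μW / P_a = 0.55×351.9 / 56.16 = 3.446.

3.45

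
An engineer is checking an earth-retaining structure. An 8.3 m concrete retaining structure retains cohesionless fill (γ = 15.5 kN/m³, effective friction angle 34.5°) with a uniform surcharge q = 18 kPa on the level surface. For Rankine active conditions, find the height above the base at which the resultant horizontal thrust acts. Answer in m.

3.07 m

K_a = 0.2768.
Triangular part P₁ = ½K_aγH² = 147.8 at H/3 = 2.767 m; rectangular part P₂ = K_a q H = 41.36 at H/2 = 4.150 m.
ȳ = (P₁·2.767 + P₂·4.150)/(P₁+P₂) = 3.069 m.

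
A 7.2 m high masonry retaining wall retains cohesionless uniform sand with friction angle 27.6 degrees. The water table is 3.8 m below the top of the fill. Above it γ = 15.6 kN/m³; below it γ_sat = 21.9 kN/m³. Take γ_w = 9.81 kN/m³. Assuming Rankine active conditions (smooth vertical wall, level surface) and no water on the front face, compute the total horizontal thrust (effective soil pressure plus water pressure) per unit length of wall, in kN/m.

198 kN/m

K_a = tan²(45° − φ/2) = 0.3668.
γ' = 21.9 − 9.81 = 12.09 kN/m³. Depth below WT = 3.4 m.
σ'_h at WT = K_a γ d_w = 21.74 kPa; at base = 21.74 + K_a γ' × 3.4 = 36.82 kPa.
P₁ (0–3.8 m) = ½×21.74×3.8 = 41.31. P₂ (3.8–7.2 m) = ½(21.74+36.82)×3.4 = 99.56.
P_w = ½ γ_w h₂² = 0.5×9.81×3.4² = 56.70. Total = 41.31+99.56+56.70 = 197.6 kN/m.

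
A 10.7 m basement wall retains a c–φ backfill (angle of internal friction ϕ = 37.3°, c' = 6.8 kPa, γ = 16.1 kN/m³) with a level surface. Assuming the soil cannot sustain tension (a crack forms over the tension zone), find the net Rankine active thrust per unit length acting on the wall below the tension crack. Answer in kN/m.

K_a = 0.2453; √K_a = 0.4953.
Tension-crack depth z_c = 2c/(γ√K_a) = 2×6.8/(16.1×0.4953) = 1.705 m.
σ_a at base = K_a γ H − 2c√K_a = 0.2453×16.1×10.7 − 2×6.8×0.4953 = 35.53 kPa.
P_a = ½ × 35.53 × (H − z_c) = 0.5×35.53×8.995 = 159.8 kN/m.

160 kN/m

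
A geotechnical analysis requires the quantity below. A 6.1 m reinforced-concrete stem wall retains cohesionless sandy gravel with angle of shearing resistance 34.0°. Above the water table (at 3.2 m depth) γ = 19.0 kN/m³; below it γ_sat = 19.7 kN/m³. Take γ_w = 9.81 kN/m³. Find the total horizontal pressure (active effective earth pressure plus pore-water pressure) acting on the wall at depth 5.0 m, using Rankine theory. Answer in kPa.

39.9 kPa

K_a = (1 − sin φ)/(1 + sin φ) = 0.2827.
γ' = 19.7 − 9.81 = 9.890 kN/m³.
Effective vertical stress at 5.0 m: σ'_v = 19.0×3.2 + 9.890×1.80 = 78.60 kPa.
σ'_h = K_a σ'_v = 0.2827 × 78.60 = 22.22 kPa; u = γ_w × 1.80 = 17.66 kPa.
Total σ_h = 22.22 + 17.66 = 39.88 kPa.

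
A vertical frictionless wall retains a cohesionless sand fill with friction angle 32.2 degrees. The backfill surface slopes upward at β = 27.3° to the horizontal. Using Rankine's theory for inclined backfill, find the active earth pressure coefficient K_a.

0.473

K_a = cos β · (cos β − √(cos²β − cos²φ)) / (cos β + √(cos²β − cos²φ)).
cos β = 0.8886, cos φ = 0.8462, √(cos²β − cos²φ) = 0.2713.
K_a = 0.8886 × (0.8886 − 0.2713)/(0.8886 + 0.2713) = 0.4729.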